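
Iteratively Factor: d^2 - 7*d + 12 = (d - 3)*(d - 4)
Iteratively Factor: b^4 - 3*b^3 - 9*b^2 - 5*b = (b + 1)*(b^3 - 4*b^2 - 5*b) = b*(b + 1)*(b^2 - 4*b - 5) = b*(b - 5)*(b + 1)*(b + 1)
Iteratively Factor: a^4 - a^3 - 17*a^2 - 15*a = (a)*(a^3 - a^2 - 17*a - 15) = a*(a - 5)*(a^2 + 4*a + 3) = a*(a - 5)*(a + 3)*(a + 1)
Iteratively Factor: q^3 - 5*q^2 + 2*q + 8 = (q - 4)*(q^2 - q - 2) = (q - 4)*(q - 2)*(q + 1)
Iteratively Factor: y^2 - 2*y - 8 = (y - 4)*(y + 2)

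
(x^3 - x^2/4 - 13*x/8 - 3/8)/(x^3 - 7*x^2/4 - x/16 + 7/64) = 8*(2*x^2 - x - 3)/(16*x^2 - 32*x + 7)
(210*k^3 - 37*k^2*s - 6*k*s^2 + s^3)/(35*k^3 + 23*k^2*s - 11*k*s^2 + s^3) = (6*k + s)/(k + s)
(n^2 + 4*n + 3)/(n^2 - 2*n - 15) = (n + 1)/(n - 5)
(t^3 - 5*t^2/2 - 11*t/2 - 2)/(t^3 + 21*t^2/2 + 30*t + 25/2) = (t^2 - 3*t - 4)/(t^2 + 10*t + 25)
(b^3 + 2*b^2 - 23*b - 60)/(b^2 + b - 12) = (b^2 - 2*b - 15)/(b - 3)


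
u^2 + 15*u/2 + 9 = (u + 3/2)*(u + 6)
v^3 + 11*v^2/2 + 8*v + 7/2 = (v + 1)^2*(v + 7/2)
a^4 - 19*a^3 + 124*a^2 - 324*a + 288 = (a - 8)*(a - 6)*(a - 3)*(a - 2)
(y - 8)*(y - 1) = y^2 - 9*y + 8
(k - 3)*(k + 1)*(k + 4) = k^3 + 2*k^2 - 11*k - 12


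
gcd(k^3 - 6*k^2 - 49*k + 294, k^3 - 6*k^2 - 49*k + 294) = k^3 - 6*k^2 - 49*k + 294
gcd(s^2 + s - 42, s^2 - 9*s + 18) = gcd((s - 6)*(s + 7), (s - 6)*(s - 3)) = s - 6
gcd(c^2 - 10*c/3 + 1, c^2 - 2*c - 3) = c - 3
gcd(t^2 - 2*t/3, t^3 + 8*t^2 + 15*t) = t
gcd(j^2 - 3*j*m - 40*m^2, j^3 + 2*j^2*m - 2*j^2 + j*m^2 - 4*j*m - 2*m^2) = 1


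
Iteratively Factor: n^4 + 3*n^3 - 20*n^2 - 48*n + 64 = (n + 4)*(n^3 - n^2 - 16*n + 16) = (n - 4)*(n + 4)*(n^2 + 3*n - 4) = (n - 4)*(n - 1)*(n + 4)*(n + 4)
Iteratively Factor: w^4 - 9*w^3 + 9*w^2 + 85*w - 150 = (w - 5)*(w^3 - 4*w^2 - 11*w + 30) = (w - 5)*(w - 2)*(w^2 - 2*w - 15) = (w - 5)*(w - 2)*(w + 3)*(w - 5)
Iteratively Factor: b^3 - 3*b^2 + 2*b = (b - 2)*(b^2 - b) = b*(b - 2)*(b - 1)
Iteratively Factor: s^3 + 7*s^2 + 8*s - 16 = (s + 4)*(s^2 + 3*s - 4) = (s + 4)^2*(s - 1)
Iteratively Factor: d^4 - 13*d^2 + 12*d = (d - 1)*(d^3 + d^2 - 12*d) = (d - 3)*(d - 1)*(d^2 + 4*d) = (d - 3)*(d - 1)*(d + 4)*(d)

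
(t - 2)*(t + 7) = t^2 + 5*t - 14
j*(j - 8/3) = j^2 - 8*j/3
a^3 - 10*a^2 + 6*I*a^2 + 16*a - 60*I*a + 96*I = (a - 8)*(a - 2)*(a + 6*I)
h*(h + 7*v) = h^2 + 7*h*v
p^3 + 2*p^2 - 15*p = p*(p - 3)*(p + 5)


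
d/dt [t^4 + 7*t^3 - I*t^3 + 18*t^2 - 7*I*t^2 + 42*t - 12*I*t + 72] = 4*t^3 + t^2*(21 - 3*I) + t*(36 - 14*I) + 42 - 12*I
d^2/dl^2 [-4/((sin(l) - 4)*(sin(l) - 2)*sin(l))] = 4*(9*sin(l)^3 - 66*sin(l)^2 + 148*sin(l) - 48 - 200/sin(l) + 288/sin(l)^2 - 128/sin(l)^3)/((sin(l) - 4)^3*(sin(l) - 2)^3)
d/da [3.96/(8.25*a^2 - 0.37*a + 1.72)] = (1.4652 - 65.34*a)/(8.25*a^2 - 0.37*a + 1.72)^2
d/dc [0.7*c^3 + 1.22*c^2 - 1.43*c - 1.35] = 2.1*c^2 + 2.44*c - 1.43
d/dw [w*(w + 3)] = 2*w + 3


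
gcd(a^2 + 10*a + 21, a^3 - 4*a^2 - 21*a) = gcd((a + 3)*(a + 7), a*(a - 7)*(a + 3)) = a + 3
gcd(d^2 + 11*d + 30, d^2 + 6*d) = d + 6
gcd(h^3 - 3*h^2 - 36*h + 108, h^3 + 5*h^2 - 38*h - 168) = h - 6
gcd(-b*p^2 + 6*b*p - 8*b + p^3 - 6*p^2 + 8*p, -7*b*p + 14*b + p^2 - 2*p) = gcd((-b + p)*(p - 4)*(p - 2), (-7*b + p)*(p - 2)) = p - 2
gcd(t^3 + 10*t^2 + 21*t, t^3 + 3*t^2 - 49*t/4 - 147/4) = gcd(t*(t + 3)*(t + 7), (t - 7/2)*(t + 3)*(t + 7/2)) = t + 3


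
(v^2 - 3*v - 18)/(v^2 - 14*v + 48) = (v + 3)/(v - 8)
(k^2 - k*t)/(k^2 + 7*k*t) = (k - t)/(k + 7*t)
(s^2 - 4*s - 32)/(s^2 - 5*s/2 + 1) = 2*(s^2 - 4*s - 32)/(2*s^2 - 5*s + 2)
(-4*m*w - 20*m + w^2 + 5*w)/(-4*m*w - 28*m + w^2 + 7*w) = (w + 5)/(w + 7)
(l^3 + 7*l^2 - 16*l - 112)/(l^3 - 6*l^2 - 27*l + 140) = (l^2 + 11*l + 28)/(l^2 - 2*l - 35)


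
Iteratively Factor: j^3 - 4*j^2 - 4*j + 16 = (j - 2)*(j^2 - 2*j - 8) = (j - 4)*(j - 2)*(j + 2)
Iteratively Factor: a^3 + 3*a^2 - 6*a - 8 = (a + 1)*(a^2 + 2*a - 8) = (a - 2)*(a + 1)*(a + 4)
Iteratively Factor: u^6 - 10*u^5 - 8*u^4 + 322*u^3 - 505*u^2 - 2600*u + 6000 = (u + 4)*(u^5 - 14*u^4 + 48*u^3 + 130*u^2 - 1025*u + 1500) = (u - 5)*(u + 4)*(u^4 - 9*u^3 + 3*u^2 + 145*u - 300) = (u - 5)^2*(u + 4)*(u^3 - 4*u^2 - 17*u + 60) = (u - 5)^2*(u + 4)^2*(u^2 - 8*u + 15) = (u - 5)^2*(u - 3)*(u + 4)^2*(u - 5)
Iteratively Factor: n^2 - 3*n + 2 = (n - 2)*(n - 1)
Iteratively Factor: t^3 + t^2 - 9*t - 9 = (t + 3)*(t^2 - 2*t - 3) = (t + 1)*(t + 3)*(t - 3)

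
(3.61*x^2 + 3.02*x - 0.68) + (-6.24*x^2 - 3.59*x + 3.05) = -2.63*x^2 - 0.57*x + 2.37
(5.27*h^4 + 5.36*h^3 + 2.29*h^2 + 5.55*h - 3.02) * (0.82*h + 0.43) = 4.3214*h^5 + 6.6613*h^4 + 4.1826*h^3 + 5.5357*h^2 - 0.0899000000000001*h - 1.2986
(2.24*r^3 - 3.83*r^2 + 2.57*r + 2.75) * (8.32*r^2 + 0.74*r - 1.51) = 18.6368*r^5 - 30.208*r^4 + 15.1658*r^3 + 30.5651*r^2 - 1.8457*r - 4.1525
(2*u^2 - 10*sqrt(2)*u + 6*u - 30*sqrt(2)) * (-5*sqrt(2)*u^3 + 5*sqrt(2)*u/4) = -10*sqrt(2)*u^5 - 30*sqrt(2)*u^4 + 100*u^4 + 5*sqrt(2)*u^3/2 + 300*u^3 - 25*u^2 + 15*sqrt(2)*u^2/2 - 75*u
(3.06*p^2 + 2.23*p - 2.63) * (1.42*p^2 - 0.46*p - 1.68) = 4.3452*p^4 + 1.759*p^3 - 9.9012*p^2 - 2.5366*p + 4.4184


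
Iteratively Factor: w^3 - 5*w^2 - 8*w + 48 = (w - 4)*(w^2 - w - 12) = (w - 4)*(w + 3)*(w - 4)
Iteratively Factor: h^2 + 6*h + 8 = (h + 2)*(h + 4)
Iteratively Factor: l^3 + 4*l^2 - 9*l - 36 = (l - 3)*(l^2 + 7*l + 12) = (l - 3)*(l + 3)*(l + 4)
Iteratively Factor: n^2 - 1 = (n - 1)*(n + 1)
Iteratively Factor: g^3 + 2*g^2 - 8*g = (g)*(g^2 + 2*g - 8) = g*(g + 4)*(g - 2)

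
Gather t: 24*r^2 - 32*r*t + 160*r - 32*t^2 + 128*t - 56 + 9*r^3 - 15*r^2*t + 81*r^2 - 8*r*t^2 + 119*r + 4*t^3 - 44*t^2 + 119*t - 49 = 9*r^3 + 105*r^2 + 279*r + 4*t^3 + t^2*(-8*r - 76) + t*(-15*r^2 - 32*r + 247) - 105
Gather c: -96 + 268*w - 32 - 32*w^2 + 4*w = -32*w^2 + 272*w - 128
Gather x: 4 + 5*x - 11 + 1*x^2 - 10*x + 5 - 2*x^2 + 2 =-x^2 - 5*x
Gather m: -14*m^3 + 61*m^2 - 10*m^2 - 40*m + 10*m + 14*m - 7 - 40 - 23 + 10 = -14*m^3 + 51*m^2 - 16*m - 60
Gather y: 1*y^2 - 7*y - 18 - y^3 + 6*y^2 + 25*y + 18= -y^3 + 7*y^2 + 18*y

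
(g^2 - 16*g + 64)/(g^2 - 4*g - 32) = (g - 8)/(g + 4)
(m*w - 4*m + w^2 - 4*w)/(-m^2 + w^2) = (w - 4)/(-m + w)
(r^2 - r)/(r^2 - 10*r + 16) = r*(r - 1)/(r^2 - 10*r + 16)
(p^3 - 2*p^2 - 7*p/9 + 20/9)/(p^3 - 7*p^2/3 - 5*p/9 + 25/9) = (3*p - 4)/(3*p - 5)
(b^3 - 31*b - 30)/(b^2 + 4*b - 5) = (b^2 - 5*b - 6)/(b - 1)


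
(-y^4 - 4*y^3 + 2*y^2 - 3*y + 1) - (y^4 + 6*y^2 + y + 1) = -2*y^4 - 4*y^3 - 4*y^2 - 4*y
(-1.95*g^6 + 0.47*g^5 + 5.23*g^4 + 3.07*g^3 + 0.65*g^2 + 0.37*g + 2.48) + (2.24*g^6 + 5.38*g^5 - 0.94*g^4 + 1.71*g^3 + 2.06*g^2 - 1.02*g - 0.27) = 0.29*g^6 + 5.85*g^5 + 4.29*g^4 + 4.78*g^3 + 2.71*g^2 - 0.65*g + 2.21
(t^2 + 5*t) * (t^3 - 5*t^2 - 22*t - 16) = t^5 - 47*t^3 - 126*t^2 - 80*t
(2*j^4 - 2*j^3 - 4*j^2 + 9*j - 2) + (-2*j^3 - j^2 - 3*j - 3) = 2*j^4 - 4*j^3 - 5*j^2 + 6*j - 5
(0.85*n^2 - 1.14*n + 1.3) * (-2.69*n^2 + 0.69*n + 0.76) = -2.2865*n^4 + 3.6531*n^3 - 3.6376*n^2 + 0.0306*n + 0.988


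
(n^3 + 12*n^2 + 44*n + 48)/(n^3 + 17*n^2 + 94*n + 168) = (n + 2)/(n + 7)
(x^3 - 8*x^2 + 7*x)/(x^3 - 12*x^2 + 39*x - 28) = x/(x - 4)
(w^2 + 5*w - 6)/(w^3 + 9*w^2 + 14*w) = (w^2 + 5*w - 6)/(w*(w^2 + 9*w + 14))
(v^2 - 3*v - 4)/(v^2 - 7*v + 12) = (v + 1)/(v - 3)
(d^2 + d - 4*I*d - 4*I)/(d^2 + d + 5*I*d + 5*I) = (d - 4*I)/(d + 5*I)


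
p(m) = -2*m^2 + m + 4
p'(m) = 1 - 4*m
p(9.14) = -153.94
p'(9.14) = -35.56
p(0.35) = 4.10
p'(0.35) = -0.40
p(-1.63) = -2.94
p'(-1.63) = 7.52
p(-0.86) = 1.66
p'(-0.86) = 4.44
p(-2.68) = -13.04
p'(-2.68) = 11.72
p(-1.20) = -0.08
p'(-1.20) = 5.80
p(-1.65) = -3.10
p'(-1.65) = 7.60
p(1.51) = 0.95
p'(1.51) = -5.04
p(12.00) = -272.00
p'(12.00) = -47.00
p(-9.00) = -167.00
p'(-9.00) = 37.00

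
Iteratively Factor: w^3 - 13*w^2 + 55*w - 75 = (w - 5)*(w^2 - 8*w + 15) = (w - 5)*(w - 3)*(w - 5)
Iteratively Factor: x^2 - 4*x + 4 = (x - 2)*(x - 2)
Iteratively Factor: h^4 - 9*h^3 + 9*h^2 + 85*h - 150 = (h + 3)*(h^3 - 12*h^2 + 45*h - 50) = (h - 5)*(h + 3)*(h^2 - 7*h + 10) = (h - 5)*(h - 2)*(h + 3)*(h - 5)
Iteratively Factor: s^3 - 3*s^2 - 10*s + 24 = (s - 4)*(s^2 + s - 6) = (s - 4)*(s - 2)*(s + 3)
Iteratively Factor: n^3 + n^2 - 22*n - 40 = (n - 5)*(n^2 + 6*n + 8) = (n - 5)*(n + 2)*(n + 4)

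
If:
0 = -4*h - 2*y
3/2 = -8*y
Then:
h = 3/32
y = -3/16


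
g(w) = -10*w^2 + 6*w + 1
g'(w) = 6 - 20*w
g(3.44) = -96.70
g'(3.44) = -62.80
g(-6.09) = -406.42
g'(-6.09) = 127.80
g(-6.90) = -516.50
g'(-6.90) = 144.00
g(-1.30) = -23.70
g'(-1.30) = 32.00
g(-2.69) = -87.50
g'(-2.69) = 59.80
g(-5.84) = -375.10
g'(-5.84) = 122.80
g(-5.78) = -367.76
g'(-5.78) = 121.60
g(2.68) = -54.74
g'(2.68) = -47.60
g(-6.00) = -395.00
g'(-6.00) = 126.00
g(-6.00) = -395.00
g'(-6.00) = 126.00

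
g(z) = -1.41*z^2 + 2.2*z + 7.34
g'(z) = 2.2 - 2.82*z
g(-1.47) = 1.06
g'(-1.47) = 6.35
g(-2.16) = -3.99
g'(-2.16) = 8.29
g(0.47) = 8.06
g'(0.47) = 0.87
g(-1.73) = -0.69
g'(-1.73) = 7.08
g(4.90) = -15.73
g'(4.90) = -11.62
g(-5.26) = -43.24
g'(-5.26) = 17.03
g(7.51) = -55.66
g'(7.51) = -18.98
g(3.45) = -1.85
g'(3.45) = -7.53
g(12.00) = -169.30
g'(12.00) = -31.64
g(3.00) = 1.25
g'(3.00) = -6.26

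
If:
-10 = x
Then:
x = -10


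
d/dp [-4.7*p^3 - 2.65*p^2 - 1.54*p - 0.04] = -14.1*p^2 - 5.3*p - 1.54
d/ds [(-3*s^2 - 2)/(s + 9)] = (3*s^2 - 6*s*(s + 9) + 2)/(s + 9)^2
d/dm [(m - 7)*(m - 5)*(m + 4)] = 3*m^2 - 16*m - 13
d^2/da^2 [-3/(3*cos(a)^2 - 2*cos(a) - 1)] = 3*(72*sin(a)^4 - 68*sin(a)^2 + 41*cos(a) - 9*cos(3*a) - 32)/(2*(cos(a) - 1)^3*(3*cos(a) + 1)^3)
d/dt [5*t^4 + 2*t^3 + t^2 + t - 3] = 20*t^3 + 6*t^2 + 2*t + 1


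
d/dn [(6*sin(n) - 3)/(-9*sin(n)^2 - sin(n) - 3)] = 3*(18*sin(n)^2 - 18*sin(n) - 7)*cos(n)/(9*sin(n)^2 + sin(n) + 3)^2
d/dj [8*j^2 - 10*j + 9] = 16*j - 10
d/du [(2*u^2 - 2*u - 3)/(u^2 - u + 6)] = 15*(2*u - 1)/(u^2 - u + 6)^2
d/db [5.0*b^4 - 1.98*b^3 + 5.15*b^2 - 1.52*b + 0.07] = 20.0*b^3 - 5.94*b^2 + 10.3*b - 1.52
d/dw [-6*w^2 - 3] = -12*w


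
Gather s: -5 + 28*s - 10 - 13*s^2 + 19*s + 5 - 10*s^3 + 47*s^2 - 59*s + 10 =-10*s^3 + 34*s^2 - 12*s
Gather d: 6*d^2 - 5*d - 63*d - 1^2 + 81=6*d^2 - 68*d + 80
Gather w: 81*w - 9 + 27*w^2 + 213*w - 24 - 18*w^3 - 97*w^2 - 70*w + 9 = -18*w^3 - 70*w^2 + 224*w - 24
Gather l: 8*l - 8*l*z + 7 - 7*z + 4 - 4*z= l*(8 - 8*z) - 11*z + 11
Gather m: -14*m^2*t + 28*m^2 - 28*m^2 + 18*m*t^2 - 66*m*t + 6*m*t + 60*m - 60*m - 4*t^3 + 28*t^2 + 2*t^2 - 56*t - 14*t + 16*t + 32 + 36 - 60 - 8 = -14*m^2*t + m*(18*t^2 - 60*t) - 4*t^3 + 30*t^2 - 54*t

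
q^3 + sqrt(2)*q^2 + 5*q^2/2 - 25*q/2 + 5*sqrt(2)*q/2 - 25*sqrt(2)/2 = (q - 5/2)*(q + 5)*(q + sqrt(2))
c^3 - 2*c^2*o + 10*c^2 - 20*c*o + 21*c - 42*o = (c + 3)*(c + 7)*(c - 2*o)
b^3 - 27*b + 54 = (b - 3)^2*(b + 6)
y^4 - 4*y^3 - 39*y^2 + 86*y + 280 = (y - 7)*(y - 4)*(y + 2)*(y + 5)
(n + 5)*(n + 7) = n^2 + 12*n + 35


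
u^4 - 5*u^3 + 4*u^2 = u^2*(u - 4)*(u - 1)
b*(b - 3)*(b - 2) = b^3 - 5*b^2 + 6*b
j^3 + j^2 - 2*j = j*(j - 1)*(j + 2)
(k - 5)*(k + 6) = k^2 + k - 30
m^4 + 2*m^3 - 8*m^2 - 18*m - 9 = (m - 3)*(m + 1)^2*(m + 3)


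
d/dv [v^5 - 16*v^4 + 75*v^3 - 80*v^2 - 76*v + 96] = 5*v^4 - 64*v^3 + 225*v^2 - 160*v - 76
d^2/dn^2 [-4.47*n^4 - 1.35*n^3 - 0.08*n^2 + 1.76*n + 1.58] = -53.64*n^2 - 8.1*n - 0.16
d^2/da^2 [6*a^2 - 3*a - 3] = 12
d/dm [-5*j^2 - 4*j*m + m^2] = -4*j + 2*m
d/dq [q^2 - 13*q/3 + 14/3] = 2*q - 13/3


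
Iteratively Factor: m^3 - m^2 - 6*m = (m + 2)*(m^2 - 3*m) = m*(m + 2)*(m - 3)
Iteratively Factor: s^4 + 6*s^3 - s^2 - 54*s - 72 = (s + 2)*(s^3 + 4*s^2 - 9*s - 36) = (s + 2)*(s + 4)*(s^2 - 9) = (s - 3)*(s + 2)*(s + 4)*(s + 3)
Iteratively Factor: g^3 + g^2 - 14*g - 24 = (g + 2)*(g^2 - g - 12) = (g - 4)*(g + 2)*(g + 3)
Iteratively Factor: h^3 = (h)*(h^2) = h^2*(h)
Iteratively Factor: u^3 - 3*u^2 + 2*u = (u - 1)*(u^2 - 2*u) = (u - 2)*(u - 1)*(u)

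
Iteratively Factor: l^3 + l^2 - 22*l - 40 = (l + 2)*(l^2 - l - 20) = (l + 2)*(l + 4)*(l - 5)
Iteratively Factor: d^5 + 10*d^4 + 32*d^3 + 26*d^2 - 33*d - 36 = (d + 3)*(d^4 + 7*d^3 + 11*d^2 - 7*d - 12) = (d + 1)*(d + 3)*(d^3 + 6*d^2 + 5*d - 12) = (d - 1)*(d + 1)*(d + 3)*(d^2 + 7*d + 12) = (d - 1)*(d + 1)*(d + 3)*(d + 4)*(d + 3)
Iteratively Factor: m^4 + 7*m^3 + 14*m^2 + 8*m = (m)*(m^3 + 7*m^2 + 14*m + 8) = m*(m + 2)*(m^2 + 5*m + 4) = m*(m + 2)*(m + 4)*(m + 1)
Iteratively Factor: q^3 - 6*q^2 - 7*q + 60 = (q + 3)*(q^2 - 9*q + 20) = (q - 5)*(q + 3)*(q - 4)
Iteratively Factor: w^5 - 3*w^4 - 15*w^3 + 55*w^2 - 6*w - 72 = (w - 2)*(w^4 - w^3 - 17*w^2 + 21*w + 36) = (w - 3)*(w - 2)*(w^3 + 2*w^2 - 11*w - 12) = (w - 3)*(w - 2)*(w + 4)*(w^2 - 2*w - 3) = (w - 3)^2*(w - 2)*(w + 4)*(w + 1)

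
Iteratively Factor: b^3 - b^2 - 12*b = (b)*(b^2 - b - 12) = b*(b - 4)*(b + 3)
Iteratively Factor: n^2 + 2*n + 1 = (n + 1)*(n + 1)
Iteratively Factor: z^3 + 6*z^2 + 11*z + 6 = (z + 2)*(z^2 + 4*z + 3) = (z + 2)*(z + 3)*(z + 1)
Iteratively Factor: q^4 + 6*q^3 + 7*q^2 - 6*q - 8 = (q + 4)*(q^3 + 2*q^2 - q - 2) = (q + 2)*(q + 4)*(q^2 - 1) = (q + 1)*(q + 2)*(q + 4)*(q - 1)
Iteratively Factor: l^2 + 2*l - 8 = (l + 4)*(l - 2)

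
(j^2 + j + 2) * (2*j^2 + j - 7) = 2*j^4 + 3*j^3 - 2*j^2 - 5*j - 14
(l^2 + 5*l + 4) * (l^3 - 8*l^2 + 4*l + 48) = l^5 - 3*l^4 - 32*l^3 + 36*l^2 + 256*l + 192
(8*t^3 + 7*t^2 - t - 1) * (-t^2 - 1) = -8*t^5 - 7*t^4 - 7*t^3 - 6*t^2 + t + 1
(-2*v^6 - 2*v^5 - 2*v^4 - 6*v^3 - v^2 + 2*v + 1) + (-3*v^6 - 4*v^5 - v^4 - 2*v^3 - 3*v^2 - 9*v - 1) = -5*v^6 - 6*v^5 - 3*v^4 - 8*v^3 - 4*v^2 - 7*v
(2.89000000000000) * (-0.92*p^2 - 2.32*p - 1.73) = -2.6588*p^2 - 6.7048*p - 4.9997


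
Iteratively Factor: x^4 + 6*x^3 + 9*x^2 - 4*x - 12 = (x + 2)*(x^3 + 4*x^2 + x - 6) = (x - 1)*(x + 2)*(x^2 + 5*x + 6) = (x - 1)*(x + 2)^2*(x + 3)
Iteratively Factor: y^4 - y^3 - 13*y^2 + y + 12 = (y + 1)*(y^3 - 2*y^2 - 11*y + 12) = (y - 4)*(y + 1)*(y^2 + 2*y - 3) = (y - 4)*(y + 1)*(y + 3)*(y - 1)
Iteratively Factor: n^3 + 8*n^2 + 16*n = (n + 4)*(n^2 + 4*n) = n*(n + 4)*(n + 4)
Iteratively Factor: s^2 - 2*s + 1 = (s - 1)*(s - 1)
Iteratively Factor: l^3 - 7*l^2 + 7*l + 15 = (l - 5)*(l^2 - 2*l - 3) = (l - 5)*(l - 3)*(l + 1)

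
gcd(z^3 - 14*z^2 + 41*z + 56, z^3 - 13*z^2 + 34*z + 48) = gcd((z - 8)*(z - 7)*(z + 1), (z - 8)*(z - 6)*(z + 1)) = z^2 - 7*z - 8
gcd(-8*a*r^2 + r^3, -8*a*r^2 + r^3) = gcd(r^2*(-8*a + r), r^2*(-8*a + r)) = -8*a*r^2 + r^3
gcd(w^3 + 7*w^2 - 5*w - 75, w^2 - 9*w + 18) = w - 3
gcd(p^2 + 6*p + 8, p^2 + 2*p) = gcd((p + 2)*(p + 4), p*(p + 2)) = p + 2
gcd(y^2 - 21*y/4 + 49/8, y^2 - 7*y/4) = y - 7/4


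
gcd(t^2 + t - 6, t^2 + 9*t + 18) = t + 3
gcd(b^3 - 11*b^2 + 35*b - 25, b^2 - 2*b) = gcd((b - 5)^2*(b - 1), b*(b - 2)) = 1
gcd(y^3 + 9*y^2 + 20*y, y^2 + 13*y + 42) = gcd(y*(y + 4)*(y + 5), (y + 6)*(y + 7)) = 1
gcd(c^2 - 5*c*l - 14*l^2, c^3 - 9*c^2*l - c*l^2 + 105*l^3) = c - 7*l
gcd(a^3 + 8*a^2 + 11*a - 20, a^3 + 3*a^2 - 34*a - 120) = a^2 + 9*a + 20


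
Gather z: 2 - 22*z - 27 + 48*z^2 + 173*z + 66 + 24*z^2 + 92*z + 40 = 72*z^2 + 243*z + 81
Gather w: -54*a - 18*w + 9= -54*a - 18*w + 9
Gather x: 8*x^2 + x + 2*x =8*x^2 + 3*x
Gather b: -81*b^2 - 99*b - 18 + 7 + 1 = -81*b^2 - 99*b - 10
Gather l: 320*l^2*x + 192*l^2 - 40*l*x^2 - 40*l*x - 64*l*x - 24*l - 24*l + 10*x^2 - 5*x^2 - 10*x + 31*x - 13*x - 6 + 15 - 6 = l^2*(320*x + 192) + l*(-40*x^2 - 104*x - 48) + 5*x^2 + 8*x + 3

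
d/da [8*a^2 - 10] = 16*a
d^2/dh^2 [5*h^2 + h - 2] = 10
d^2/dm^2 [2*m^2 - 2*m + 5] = 4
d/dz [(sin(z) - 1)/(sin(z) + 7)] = 8*cos(z)/(sin(z) + 7)^2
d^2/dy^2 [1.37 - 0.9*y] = 0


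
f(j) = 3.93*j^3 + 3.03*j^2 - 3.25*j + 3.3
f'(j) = 11.79*j^2 + 6.06*j - 3.25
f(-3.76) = -150.55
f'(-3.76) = 140.65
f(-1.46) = 2.27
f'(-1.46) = 13.03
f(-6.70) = -1020.91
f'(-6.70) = 485.40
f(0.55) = 3.08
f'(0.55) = 3.65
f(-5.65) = -590.44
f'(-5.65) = 338.88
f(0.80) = 4.65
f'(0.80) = 9.14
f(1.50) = 18.51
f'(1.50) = 32.37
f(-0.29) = 4.40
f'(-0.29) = -4.02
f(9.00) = 3084.45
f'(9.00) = 1006.28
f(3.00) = 126.93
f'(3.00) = 121.04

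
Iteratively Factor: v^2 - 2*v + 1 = (v - 1)*(v - 1)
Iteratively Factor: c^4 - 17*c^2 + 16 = (c + 1)*(c^3 - c^2 - 16*c + 16) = (c - 4)*(c + 1)*(c^2 + 3*c - 4) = (c - 4)*(c + 1)*(c + 4)*(c - 1)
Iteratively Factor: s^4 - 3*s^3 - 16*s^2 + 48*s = (s + 4)*(s^3 - 7*s^2 + 12*s) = (s - 4)*(s + 4)*(s^2 - 3*s) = (s - 4)*(s - 3)*(s + 4)*(s)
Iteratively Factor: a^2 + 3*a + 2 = (a + 2)*(a + 1)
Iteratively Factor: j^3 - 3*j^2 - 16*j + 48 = (j - 3)*(j^2 - 16) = (j - 3)*(j + 4)*(j - 4)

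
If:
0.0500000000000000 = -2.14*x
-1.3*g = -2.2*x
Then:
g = -0.04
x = -0.02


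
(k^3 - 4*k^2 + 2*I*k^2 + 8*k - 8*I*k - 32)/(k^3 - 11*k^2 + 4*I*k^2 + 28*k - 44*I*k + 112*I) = (k - 2*I)/(k - 7)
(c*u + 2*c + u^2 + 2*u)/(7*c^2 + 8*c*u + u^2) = (u + 2)/(7*c + u)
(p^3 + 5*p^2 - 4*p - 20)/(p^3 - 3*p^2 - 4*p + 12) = (p + 5)/(p - 3)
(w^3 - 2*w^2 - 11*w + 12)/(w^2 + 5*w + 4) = (w^3 - 2*w^2 - 11*w + 12)/(w^2 + 5*w + 4)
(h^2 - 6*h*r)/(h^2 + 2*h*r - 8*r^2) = h*(h - 6*r)/(h^2 + 2*h*r - 8*r^2)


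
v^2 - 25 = (v - 5)*(v + 5)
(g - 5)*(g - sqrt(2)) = g^2 - 5*g - sqrt(2)*g + 5*sqrt(2)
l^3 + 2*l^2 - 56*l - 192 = (l - 8)*(l + 4)*(l + 6)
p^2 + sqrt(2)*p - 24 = (p - 3*sqrt(2))*(p + 4*sqrt(2))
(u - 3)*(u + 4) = u^2 + u - 12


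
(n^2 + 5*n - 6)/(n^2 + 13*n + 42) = (n - 1)/(n + 7)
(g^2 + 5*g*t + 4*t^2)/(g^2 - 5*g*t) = (g^2 + 5*g*t + 4*t^2)/(g*(g - 5*t))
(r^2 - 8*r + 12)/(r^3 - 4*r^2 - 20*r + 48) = 1/(r + 4)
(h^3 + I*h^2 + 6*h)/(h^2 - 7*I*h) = (h^2 + I*h + 6)/(h - 7*I)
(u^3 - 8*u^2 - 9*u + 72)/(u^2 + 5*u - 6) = (u^3 - 8*u^2 - 9*u + 72)/(u^2 + 5*u - 6)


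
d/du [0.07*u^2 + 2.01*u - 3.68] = 0.14*u + 2.01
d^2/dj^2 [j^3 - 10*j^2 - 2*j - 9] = 6*j - 20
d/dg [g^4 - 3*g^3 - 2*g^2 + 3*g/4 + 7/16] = 4*g^3 - 9*g^2 - 4*g + 3/4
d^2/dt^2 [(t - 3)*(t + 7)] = 2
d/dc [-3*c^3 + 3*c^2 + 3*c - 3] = -9*c^2 + 6*c + 3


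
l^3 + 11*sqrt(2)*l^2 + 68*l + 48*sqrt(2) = (l + sqrt(2))*(l + 4*sqrt(2))*(l + 6*sqrt(2))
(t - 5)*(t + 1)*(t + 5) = t^3 + t^2 - 25*t - 25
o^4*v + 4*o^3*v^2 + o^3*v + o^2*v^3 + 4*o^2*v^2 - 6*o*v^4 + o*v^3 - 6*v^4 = (o - v)*(o + 2*v)*(o + 3*v)*(o*v + v)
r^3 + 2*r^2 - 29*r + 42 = (r - 3)*(r - 2)*(r + 7)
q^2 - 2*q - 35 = (q - 7)*(q + 5)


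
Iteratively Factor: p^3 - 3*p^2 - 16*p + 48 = (p - 3)*(p^2 - 16) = (p - 3)*(p + 4)*(p - 4)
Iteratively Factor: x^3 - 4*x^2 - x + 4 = (x - 4)*(x^2 - 1) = (x - 4)*(x - 1)*(x + 1)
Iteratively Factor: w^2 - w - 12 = (w - 4)*(w + 3)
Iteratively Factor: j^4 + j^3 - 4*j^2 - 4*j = (j - 2)*(j^3 + 3*j^2 + 2*j) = (j - 2)*(j + 1)*(j^2 + 2*j) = (j - 2)*(j + 1)*(j + 2)*(j)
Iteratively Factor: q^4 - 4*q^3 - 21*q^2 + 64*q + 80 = (q + 1)*(q^3 - 5*q^2 - 16*q + 80) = (q - 5)*(q + 1)*(q^2 - 16) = (q - 5)*(q + 1)*(q + 4)*(q - 4)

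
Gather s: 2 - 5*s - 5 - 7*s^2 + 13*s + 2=-7*s^2 + 8*s - 1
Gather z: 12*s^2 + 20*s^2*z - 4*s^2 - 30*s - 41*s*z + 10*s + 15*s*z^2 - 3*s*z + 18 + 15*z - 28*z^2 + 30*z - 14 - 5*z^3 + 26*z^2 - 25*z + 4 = 8*s^2 - 20*s - 5*z^3 + z^2*(15*s - 2) + z*(20*s^2 - 44*s + 20) + 8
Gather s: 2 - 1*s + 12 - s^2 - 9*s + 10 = -s^2 - 10*s + 24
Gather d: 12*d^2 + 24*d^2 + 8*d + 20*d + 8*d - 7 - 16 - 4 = 36*d^2 + 36*d - 27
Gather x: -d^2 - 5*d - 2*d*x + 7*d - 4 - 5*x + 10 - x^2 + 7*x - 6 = -d^2 + 2*d - x^2 + x*(2 - 2*d)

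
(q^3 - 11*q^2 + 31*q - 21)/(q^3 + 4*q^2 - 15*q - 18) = (q^2 - 8*q + 7)/(q^2 + 7*q + 6)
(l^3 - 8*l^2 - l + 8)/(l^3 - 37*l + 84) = (l^3 - 8*l^2 - l + 8)/(l^3 - 37*l + 84)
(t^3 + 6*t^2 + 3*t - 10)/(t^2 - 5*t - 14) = (t^2 + 4*t - 5)/(t - 7)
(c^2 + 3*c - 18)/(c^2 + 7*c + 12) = (c^2 + 3*c - 18)/(c^2 + 7*c + 12)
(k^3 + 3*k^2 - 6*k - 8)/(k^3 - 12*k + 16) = (k + 1)/(k - 2)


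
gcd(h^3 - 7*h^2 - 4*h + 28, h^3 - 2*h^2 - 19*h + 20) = 1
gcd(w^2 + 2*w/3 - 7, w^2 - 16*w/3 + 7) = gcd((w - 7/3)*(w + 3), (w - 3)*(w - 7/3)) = w - 7/3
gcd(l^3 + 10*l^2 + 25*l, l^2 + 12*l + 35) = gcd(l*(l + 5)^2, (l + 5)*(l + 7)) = l + 5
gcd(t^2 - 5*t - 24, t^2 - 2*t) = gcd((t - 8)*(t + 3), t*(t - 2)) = 1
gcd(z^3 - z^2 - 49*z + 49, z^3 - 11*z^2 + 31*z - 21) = z^2 - 8*z + 7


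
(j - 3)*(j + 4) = j^2 + j - 12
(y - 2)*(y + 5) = y^2 + 3*y - 10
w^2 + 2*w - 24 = (w - 4)*(w + 6)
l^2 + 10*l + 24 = (l + 4)*(l + 6)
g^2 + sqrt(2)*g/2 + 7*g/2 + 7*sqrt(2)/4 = (g + 7/2)*(g + sqrt(2)/2)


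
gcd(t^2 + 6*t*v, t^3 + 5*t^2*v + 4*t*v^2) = t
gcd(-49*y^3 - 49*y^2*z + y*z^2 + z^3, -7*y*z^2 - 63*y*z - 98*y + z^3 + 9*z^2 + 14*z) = 7*y - z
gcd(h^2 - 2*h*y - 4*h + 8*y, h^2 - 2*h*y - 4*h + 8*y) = -h^2 + 2*h*y + 4*h - 8*y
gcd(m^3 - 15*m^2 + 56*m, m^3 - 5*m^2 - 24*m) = m^2 - 8*m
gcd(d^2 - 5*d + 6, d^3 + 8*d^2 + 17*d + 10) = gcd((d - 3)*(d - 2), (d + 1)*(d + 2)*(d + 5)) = 1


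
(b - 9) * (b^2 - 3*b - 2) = b^3 - 12*b^2 + 25*b + 18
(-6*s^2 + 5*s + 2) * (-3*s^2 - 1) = 18*s^4 - 15*s^3 - 5*s - 2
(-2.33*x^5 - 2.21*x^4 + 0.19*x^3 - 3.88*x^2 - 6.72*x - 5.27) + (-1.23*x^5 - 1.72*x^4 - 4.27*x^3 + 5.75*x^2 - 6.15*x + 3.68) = -3.56*x^5 - 3.93*x^4 - 4.08*x^3 + 1.87*x^2 - 12.87*x - 1.59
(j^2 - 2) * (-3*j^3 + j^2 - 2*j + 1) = -3*j^5 + j^4 + 4*j^3 - j^2 + 4*j - 2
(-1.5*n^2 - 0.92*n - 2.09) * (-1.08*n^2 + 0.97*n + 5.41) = 1.62*n^4 - 0.4614*n^3 - 6.7502*n^2 - 7.0045*n - 11.3069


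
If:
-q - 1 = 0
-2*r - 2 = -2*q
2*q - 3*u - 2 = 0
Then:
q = -1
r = -2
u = -4/3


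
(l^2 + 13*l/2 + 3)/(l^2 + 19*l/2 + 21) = (2*l + 1)/(2*l + 7)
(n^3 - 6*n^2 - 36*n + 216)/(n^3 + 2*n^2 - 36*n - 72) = (n - 6)/(n + 2)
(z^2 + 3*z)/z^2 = (z + 3)/z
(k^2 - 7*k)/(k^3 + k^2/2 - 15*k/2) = 2*(k - 7)/(2*k^2 + k - 15)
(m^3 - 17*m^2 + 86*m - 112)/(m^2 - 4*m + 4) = (m^2 - 15*m + 56)/(m - 2)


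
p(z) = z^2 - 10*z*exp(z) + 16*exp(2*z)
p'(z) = -10*z*exp(z) + 2*z + 32*exp(2*z) - 10*exp(z)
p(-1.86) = 6.74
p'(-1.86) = -1.61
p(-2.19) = 7.45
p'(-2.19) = -2.65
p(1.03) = 97.75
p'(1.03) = 196.27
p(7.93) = 123383068.13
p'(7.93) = 246958640.62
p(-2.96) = 10.34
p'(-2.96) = -4.82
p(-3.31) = 12.19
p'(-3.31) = -5.73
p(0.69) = 50.32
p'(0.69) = 94.88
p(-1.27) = 6.44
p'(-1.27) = 0.74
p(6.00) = 2579906.94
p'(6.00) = 5179925.31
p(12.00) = 423806423646.52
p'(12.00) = 847630750056.11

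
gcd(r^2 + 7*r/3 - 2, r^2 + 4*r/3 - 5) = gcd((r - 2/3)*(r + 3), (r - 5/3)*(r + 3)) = r + 3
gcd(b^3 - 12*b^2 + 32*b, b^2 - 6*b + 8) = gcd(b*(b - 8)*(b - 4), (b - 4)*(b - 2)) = b - 4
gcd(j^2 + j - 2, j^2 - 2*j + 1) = j - 1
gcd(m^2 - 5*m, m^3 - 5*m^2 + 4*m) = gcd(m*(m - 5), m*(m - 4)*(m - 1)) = m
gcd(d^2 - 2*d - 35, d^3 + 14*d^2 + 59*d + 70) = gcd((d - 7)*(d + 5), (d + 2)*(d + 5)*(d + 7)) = d + 5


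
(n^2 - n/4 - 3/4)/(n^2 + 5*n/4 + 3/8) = 2*(n - 1)/(2*n + 1)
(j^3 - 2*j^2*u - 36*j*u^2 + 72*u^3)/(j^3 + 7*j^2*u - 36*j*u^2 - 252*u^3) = (j - 2*u)/(j + 7*u)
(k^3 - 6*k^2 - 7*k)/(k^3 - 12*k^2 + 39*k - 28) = k*(k + 1)/(k^2 - 5*k + 4)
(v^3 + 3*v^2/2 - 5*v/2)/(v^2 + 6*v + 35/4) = 2*v*(v - 1)/(2*v + 7)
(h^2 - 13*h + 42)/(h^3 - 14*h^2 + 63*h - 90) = (h - 7)/(h^2 - 8*h + 15)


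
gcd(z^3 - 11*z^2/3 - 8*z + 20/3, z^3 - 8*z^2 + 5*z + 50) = z^2 - 3*z - 10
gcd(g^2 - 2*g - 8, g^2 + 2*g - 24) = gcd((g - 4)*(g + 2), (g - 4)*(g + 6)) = g - 4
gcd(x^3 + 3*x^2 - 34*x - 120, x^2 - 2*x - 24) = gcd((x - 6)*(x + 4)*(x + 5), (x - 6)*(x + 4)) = x^2 - 2*x - 24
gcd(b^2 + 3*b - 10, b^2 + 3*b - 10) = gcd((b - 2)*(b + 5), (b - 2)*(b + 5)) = b^2 + 3*b - 10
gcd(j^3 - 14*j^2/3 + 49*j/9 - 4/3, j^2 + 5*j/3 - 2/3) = j - 1/3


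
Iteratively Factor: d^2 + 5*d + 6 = (d + 3)*(d + 2)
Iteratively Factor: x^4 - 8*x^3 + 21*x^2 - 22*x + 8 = (x - 2)*(x^3 - 6*x^2 + 9*x - 4) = (x - 4)*(x - 2)*(x^2 - 2*x + 1) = (x - 4)*(x - 2)*(x - 1)*(x - 1)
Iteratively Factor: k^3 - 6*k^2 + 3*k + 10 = (k + 1)*(k^2 - 7*k + 10) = (k - 2)*(k + 1)*(k - 5)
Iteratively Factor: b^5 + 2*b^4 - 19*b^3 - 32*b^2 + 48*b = (b + 4)*(b^4 - 2*b^3 - 11*b^2 + 12*b) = (b - 1)*(b + 4)*(b^3 - b^2 - 12*b) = (b - 1)*(b + 3)*(b + 4)*(b^2 - 4*b) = (b - 4)*(b - 1)*(b + 3)*(b + 4)*(b)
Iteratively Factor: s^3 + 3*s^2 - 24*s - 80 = (s - 5)*(s^2 + 8*s + 16) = (s - 5)*(s + 4)*(s + 4)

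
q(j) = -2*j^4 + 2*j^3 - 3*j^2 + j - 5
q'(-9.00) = 6373.00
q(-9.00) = -14837.00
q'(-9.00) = 6373.00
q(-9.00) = -14837.00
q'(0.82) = -4.30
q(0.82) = -6.00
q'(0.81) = -4.17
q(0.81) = -5.96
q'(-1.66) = 64.09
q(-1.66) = -39.26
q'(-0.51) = 6.68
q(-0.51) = -6.69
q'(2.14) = -62.77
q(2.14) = -38.94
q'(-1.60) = 58.73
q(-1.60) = -35.58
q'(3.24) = -227.55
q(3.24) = -185.63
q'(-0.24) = 2.90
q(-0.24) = -5.45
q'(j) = -8*j^3 + 6*j^2 - 6*j + 1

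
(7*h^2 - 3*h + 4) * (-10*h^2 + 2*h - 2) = -70*h^4 + 44*h^3 - 60*h^2 + 14*h - 8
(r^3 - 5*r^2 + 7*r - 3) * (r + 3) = r^4 - 2*r^3 - 8*r^2 + 18*r - 9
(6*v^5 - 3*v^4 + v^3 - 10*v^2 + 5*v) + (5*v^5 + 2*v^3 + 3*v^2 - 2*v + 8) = 11*v^5 - 3*v^4 + 3*v^3 - 7*v^2 + 3*v + 8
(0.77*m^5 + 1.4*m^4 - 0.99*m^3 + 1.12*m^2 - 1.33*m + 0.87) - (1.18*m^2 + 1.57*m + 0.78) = 0.77*m^5 + 1.4*m^4 - 0.99*m^3 - 0.0599999999999998*m^2 - 2.9*m + 0.09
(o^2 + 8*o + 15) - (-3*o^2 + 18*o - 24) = 4*o^2 - 10*o + 39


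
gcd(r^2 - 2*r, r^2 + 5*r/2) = r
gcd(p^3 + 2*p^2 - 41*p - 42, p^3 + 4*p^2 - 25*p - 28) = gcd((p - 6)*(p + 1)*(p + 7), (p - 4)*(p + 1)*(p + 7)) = p^2 + 8*p + 7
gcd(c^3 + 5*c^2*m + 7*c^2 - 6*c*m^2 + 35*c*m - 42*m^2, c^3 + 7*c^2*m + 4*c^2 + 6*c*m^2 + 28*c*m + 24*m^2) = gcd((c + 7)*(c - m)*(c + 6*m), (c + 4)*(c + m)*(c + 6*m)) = c + 6*m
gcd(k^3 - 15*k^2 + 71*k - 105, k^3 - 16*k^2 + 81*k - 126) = k^2 - 10*k + 21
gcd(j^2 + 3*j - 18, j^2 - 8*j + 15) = j - 3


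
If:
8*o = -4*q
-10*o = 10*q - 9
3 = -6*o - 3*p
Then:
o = -9/10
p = 4/5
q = 9/5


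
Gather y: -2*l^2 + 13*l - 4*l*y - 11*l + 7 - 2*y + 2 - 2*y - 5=-2*l^2 + 2*l + y*(-4*l - 4) + 4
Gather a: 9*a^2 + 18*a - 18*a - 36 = 9*a^2 - 36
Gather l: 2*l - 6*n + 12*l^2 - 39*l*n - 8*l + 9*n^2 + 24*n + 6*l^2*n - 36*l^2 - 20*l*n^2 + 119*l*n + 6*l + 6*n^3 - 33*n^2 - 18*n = l^2*(6*n - 24) + l*(-20*n^2 + 80*n) + 6*n^3 - 24*n^2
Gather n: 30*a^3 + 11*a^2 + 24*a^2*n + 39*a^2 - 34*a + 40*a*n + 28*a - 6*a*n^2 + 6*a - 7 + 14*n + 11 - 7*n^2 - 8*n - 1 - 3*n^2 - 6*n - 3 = 30*a^3 + 50*a^2 + n^2*(-6*a - 10) + n*(24*a^2 + 40*a)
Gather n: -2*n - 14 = -2*n - 14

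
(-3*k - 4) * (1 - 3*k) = 9*k^2 + 9*k - 4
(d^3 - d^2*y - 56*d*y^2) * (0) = 0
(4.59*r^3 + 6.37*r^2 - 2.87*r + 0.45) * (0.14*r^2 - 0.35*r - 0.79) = 0.6426*r^5 - 0.7147*r^4 - 6.2574*r^3 - 3.9648*r^2 + 2.1098*r - 0.3555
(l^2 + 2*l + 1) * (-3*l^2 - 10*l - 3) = -3*l^4 - 16*l^3 - 26*l^2 - 16*l - 3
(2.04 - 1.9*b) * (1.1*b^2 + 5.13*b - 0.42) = -2.09*b^3 - 7.503*b^2 + 11.2632*b - 0.8568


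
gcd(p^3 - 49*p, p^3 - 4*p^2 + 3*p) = p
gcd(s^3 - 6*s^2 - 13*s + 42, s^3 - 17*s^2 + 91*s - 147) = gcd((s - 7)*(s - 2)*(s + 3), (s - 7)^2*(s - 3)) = s - 7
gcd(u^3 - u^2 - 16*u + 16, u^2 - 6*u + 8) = u - 4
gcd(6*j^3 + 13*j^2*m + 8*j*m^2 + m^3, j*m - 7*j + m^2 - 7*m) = j + m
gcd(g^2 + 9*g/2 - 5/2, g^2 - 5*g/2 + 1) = g - 1/2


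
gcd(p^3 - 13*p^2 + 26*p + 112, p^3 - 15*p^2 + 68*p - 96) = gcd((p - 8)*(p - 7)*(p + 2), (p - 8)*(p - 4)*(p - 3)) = p - 8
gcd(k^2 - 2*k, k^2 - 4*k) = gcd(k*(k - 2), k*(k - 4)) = k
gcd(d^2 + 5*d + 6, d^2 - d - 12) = d + 3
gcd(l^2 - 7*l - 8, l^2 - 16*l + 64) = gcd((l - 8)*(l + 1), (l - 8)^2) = l - 8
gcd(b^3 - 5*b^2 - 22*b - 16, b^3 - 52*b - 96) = b^2 - 6*b - 16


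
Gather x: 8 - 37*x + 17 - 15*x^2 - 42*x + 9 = -15*x^2 - 79*x + 34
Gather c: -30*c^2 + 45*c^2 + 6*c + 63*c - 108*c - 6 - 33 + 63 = 15*c^2 - 39*c + 24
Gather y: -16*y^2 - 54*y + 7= -16*y^2 - 54*y + 7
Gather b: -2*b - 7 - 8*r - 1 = -2*b - 8*r - 8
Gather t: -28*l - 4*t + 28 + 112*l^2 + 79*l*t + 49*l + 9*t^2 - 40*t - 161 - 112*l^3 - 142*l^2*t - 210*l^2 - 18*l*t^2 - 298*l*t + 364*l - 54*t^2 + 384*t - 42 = -112*l^3 - 98*l^2 + 385*l + t^2*(-18*l - 45) + t*(-142*l^2 - 219*l + 340) - 175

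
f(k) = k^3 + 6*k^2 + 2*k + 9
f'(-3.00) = -7.00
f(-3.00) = 30.00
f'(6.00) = 182.00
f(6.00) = 453.00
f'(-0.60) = -4.12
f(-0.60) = 9.74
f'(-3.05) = -6.69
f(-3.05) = 30.34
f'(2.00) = 38.00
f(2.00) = 45.00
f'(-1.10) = -7.57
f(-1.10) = 12.73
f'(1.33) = 23.27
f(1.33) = 24.63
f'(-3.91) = 0.94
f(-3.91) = 33.13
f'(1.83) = 34.01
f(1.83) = 38.88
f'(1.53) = 27.38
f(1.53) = 29.69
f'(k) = 3*k^2 + 12*k + 2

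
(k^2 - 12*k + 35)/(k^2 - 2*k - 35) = (k - 5)/(k + 5)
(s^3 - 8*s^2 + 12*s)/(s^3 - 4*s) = (s - 6)/(s + 2)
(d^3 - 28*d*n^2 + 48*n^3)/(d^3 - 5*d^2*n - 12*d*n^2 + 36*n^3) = (d^2 + 2*d*n - 24*n^2)/(d^2 - 3*d*n - 18*n^2)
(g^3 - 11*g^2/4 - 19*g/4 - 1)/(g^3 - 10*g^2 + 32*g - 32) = (4*g^2 + 5*g + 1)/(4*(g^2 - 6*g + 8))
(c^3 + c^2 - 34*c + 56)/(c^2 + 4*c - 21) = (c^2 - 6*c + 8)/(c - 3)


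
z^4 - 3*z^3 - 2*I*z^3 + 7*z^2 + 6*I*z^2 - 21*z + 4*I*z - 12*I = (z - 3)*(z - 4*I)*(z + I)^2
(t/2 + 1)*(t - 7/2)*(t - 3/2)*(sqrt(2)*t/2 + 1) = sqrt(2)*t^4/4 - 3*sqrt(2)*t^3/4 + t^3/2 - 19*sqrt(2)*t^2/16 - 3*t^2/2 - 19*t/8 + 21*sqrt(2)*t/8 + 21/4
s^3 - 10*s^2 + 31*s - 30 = (s - 5)*(s - 3)*(s - 2)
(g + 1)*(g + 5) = g^2 + 6*g + 5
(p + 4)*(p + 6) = p^2 + 10*p + 24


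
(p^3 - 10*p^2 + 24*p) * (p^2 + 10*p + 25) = p^5 - 51*p^3 - 10*p^2 + 600*p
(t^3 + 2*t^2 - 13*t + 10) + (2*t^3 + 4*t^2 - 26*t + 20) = 3*t^3 + 6*t^2 - 39*t + 30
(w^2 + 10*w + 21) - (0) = w^2 + 10*w + 21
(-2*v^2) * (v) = -2*v^3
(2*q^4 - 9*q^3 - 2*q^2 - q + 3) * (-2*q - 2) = -4*q^5 + 14*q^4 + 22*q^3 + 6*q^2 - 4*q - 6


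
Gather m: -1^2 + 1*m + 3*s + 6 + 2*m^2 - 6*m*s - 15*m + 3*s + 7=2*m^2 + m*(-6*s - 14) + 6*s + 12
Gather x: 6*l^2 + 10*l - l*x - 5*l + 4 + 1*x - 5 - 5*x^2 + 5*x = 6*l^2 + 5*l - 5*x^2 + x*(6 - l) - 1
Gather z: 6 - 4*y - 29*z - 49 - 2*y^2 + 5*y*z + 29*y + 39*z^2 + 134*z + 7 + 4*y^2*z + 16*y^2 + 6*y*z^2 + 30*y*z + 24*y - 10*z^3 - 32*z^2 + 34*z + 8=14*y^2 + 49*y - 10*z^3 + z^2*(6*y + 7) + z*(4*y^2 + 35*y + 139) - 28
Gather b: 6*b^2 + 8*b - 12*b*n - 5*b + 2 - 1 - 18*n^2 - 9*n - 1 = 6*b^2 + b*(3 - 12*n) - 18*n^2 - 9*n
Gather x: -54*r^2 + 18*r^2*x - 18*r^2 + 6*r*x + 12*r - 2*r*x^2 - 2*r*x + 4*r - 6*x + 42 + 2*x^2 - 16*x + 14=-72*r^2 + 16*r + x^2*(2 - 2*r) + x*(18*r^2 + 4*r - 22) + 56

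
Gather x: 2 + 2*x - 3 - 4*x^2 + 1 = -4*x^2 + 2*x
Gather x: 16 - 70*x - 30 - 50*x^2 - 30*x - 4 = -50*x^2 - 100*x - 18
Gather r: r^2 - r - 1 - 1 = r^2 - r - 2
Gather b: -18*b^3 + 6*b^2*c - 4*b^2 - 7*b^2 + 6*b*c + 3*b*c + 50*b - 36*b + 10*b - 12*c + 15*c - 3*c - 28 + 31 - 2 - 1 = -18*b^3 + b^2*(6*c - 11) + b*(9*c + 24)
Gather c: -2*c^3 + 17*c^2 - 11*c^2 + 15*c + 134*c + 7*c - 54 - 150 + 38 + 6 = -2*c^3 + 6*c^2 + 156*c - 160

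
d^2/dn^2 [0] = 0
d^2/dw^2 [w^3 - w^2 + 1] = 6*w - 2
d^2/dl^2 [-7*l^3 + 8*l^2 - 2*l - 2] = 16 - 42*l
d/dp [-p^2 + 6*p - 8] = 6 - 2*p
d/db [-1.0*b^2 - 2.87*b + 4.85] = -2.0*b - 2.87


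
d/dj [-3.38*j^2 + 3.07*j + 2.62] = 3.07 - 6.76*j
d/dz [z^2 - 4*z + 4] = 2*z - 4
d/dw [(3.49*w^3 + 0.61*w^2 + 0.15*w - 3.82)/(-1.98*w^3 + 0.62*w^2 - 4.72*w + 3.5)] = (-3.5527136788005e-15*w^5 + 3.3716*w^4 - 32.3516*w^3 + 10.982*w^2 + 9.0068*w - 17.5054)/(3.9204*w^6 - 2.4552*w^5 + 19.0756*w^4 - 19.7128*w^3 + 26.6184*w^2 - 33.04*w + 12.25)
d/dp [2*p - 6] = 2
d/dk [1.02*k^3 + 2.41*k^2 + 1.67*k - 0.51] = 3.06*k^2 + 4.82*k + 1.67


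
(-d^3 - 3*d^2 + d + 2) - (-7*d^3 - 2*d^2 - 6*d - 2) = 6*d^3 - d^2 + 7*d + 4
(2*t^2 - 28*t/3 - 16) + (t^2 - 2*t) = 3*t^2 - 34*t/3 - 16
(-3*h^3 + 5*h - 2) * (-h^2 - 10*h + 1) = 3*h^5 + 30*h^4 - 8*h^3 - 48*h^2 + 25*h - 2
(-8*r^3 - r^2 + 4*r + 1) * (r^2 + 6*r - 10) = -8*r^5 - 49*r^4 + 78*r^3 + 35*r^2 - 34*r - 10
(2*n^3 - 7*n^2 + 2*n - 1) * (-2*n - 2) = -4*n^4 + 10*n^3 + 10*n^2 - 2*n + 2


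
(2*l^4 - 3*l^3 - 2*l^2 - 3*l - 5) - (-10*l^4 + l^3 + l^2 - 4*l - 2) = 12*l^4 - 4*l^3 - 3*l^2 + l - 3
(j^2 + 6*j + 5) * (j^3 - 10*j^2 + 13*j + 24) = j^5 - 4*j^4 - 42*j^3 + 52*j^2 + 209*j + 120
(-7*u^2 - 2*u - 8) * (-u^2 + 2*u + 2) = 7*u^4 - 12*u^3 - 10*u^2 - 20*u - 16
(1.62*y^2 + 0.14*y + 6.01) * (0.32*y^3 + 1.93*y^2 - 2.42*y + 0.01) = 0.5184*y^5 + 3.1714*y^4 - 1.727*y^3 + 11.2767*y^2 - 14.5428*y + 0.0601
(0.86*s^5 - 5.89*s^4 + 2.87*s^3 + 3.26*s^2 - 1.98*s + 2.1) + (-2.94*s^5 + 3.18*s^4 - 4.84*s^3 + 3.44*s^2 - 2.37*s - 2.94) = -2.08*s^5 - 2.71*s^4 - 1.97*s^3 + 6.7*s^2 - 4.35*s - 0.84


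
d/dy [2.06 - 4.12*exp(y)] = -4.12*exp(y)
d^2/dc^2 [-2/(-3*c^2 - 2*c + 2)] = 4*(-9*c^2 - 6*c + 4*(3*c + 1)^2 + 6)/(3*c^2 + 2*c - 2)^3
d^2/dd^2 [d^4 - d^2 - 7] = 12*d^2 - 2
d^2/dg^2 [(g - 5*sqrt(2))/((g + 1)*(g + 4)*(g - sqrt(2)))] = 2*(3*g^5 - 33*sqrt(2)*g^4 + 15*g^4 - 205*sqrt(2)*g^3 + 103*g^3 - 441*sqrt(2)*g^2 + 450*g^2 - 390*sqrt(2)*g + 726*g - 274*sqrt(2) + 160)/(g^9 - 3*sqrt(2)*g^8 + 15*g^8 - 45*sqrt(2)*g^7 + 93*g^7 - 263*sqrt(2)*g^6 + 335*g^6 - 765*sqrt(2)*g^5 + 870*g^5 - 1218*sqrt(2)*g^4 + 1710*g^4 - 1210*sqrt(2)*g^3 + 2152*g^3 - 888*sqrt(2)*g^2 + 1440*g^2 - 480*sqrt(2)*g + 384*g - 128*sqrt(2))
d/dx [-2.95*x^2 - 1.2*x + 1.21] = -5.9*x - 1.2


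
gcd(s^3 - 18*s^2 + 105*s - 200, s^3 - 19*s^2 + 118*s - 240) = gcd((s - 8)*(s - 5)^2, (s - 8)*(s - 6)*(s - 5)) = s^2 - 13*s + 40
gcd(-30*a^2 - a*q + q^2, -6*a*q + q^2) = -6*a + q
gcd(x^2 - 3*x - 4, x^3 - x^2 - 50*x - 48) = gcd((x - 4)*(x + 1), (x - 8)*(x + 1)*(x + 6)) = x + 1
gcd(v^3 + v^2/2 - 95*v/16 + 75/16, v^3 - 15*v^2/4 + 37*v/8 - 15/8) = v - 5/4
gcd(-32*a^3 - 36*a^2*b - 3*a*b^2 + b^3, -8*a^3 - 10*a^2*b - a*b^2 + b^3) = a + b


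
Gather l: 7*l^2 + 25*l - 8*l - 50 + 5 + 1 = 7*l^2 + 17*l - 44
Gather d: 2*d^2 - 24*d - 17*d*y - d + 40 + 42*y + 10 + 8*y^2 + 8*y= 2*d^2 + d*(-17*y - 25) + 8*y^2 + 50*y + 50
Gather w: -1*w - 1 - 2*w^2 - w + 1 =-2*w^2 - 2*w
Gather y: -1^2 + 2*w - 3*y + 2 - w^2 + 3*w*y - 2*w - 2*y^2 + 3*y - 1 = -w^2 + 3*w*y - 2*y^2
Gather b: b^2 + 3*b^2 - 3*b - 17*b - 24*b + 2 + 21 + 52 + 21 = 4*b^2 - 44*b + 96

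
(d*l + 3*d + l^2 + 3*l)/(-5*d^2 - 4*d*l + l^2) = (-l - 3)/(5*d - l)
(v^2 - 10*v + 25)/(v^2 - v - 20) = (v - 5)/(v + 4)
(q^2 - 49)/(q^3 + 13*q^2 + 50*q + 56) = (q - 7)/(q^2 + 6*q + 8)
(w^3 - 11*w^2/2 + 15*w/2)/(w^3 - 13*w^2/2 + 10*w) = (w - 3)/(w - 4)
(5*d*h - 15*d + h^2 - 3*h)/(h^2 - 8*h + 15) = (5*d + h)/(h - 5)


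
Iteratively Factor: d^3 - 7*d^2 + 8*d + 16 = (d + 1)*(d^2 - 8*d + 16) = (d - 4)*(d + 1)*(d - 4)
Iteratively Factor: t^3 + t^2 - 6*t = (t)*(t^2 + t - 6) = t*(t - 2)*(t + 3)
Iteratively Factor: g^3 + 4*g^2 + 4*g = (g)*(g^2 + 4*g + 4) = g*(g + 2)*(g + 2)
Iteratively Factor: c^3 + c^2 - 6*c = (c - 2)*(c^2 + 3*c) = (c - 2)*(c + 3)*(c)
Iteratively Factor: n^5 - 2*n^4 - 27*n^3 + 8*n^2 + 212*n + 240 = (n + 3)*(n^4 - 5*n^3 - 12*n^2 + 44*n + 80) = (n - 4)*(n + 3)*(n^3 - n^2 - 16*n - 20) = (n - 5)*(n - 4)*(n + 3)*(n^2 + 4*n + 4) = (n - 5)*(n - 4)*(n + 2)*(n + 3)*(n + 2)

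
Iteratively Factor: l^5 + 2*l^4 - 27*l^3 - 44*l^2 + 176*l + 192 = (l - 4)*(l^4 + 6*l^3 - 3*l^2 - 56*l - 48) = (l - 4)*(l + 1)*(l^3 + 5*l^2 - 8*l - 48) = (l - 4)*(l - 3)*(l + 1)*(l^2 + 8*l + 16) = (l - 4)*(l - 3)*(l + 1)*(l + 4)*(l + 4)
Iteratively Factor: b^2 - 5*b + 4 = (b - 4)*(b - 1)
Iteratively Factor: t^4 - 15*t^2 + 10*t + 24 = (t - 2)*(t^3 + 2*t^2 - 11*t - 12) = (t - 2)*(t + 4)*(t^2 - 2*t - 3) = (t - 2)*(t + 1)*(t + 4)*(t - 3)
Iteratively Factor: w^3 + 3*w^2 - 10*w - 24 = (w - 3)*(w^2 + 6*w + 8) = (w - 3)*(w + 4)*(w + 2)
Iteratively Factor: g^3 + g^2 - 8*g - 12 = (g + 2)*(g^2 - g - 6) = (g - 3)*(g + 2)*(g + 2)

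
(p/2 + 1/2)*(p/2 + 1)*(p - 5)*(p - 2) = p^4/4 - p^3 - 9*p^2/4 + 4*p + 5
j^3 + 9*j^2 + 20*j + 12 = (j + 1)*(j + 2)*(j + 6)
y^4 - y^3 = y^3*(y - 1)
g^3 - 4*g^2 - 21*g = g*(g - 7)*(g + 3)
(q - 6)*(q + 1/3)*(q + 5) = q^3 - 2*q^2/3 - 91*q/3 - 10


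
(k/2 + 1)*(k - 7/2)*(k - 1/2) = k^3/2 - k^2 - 25*k/8 + 7/4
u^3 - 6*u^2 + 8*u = u*(u - 4)*(u - 2)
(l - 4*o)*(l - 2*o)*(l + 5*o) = l^3 - l^2*o - 22*l*o^2 + 40*o^3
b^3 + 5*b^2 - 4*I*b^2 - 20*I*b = b*(b + 5)*(b - 4*I)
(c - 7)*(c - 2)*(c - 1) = c^3 - 10*c^2 + 23*c - 14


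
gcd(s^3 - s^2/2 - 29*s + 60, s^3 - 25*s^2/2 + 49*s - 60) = s^2 - 13*s/2 + 10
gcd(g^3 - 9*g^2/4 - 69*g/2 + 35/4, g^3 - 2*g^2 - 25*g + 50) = g + 5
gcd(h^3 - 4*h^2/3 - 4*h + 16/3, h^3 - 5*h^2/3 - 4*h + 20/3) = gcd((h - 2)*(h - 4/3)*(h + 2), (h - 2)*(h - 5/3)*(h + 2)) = h^2 - 4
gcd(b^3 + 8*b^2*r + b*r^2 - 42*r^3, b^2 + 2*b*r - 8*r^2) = -b + 2*r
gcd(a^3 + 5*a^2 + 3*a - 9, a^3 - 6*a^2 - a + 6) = a - 1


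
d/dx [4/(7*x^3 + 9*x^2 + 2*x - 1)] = 4*(-21*x^2 - 18*x - 2)/(7*x^3 + 9*x^2 + 2*x - 1)^2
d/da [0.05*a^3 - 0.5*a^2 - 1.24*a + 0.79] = 0.15*a^2 - 1.0*a - 1.24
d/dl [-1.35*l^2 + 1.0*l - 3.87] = 1.0 - 2.7*l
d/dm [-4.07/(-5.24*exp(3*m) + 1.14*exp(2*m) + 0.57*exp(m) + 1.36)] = (-63.9804*exp(2*m) + 9.2796*exp(m) + 2.3199)*exp(m)/(-5.24*exp(3*m) + 1.14*exp(2*m) + 0.57*exp(m) + 1.36)^2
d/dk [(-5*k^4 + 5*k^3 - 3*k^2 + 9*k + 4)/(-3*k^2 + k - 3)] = (30*k^5 - 30*k^4 + 70*k^3 - 21*k^2 + 42*k - 31)/(9*k^4 - 6*k^3 + 19*k^2 - 6*k + 9)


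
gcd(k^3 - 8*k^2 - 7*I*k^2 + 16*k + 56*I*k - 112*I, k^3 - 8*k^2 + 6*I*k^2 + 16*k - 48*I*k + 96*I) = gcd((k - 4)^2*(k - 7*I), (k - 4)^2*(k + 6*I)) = k^2 - 8*k + 16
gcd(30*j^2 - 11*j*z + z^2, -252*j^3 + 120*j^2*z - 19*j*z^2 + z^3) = -6*j + z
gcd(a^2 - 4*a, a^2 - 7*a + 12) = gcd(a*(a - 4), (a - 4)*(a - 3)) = a - 4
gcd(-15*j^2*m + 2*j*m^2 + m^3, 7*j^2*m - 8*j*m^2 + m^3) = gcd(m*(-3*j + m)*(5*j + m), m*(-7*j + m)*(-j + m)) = m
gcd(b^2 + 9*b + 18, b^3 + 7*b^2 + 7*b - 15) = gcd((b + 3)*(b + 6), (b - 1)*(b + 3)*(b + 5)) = b + 3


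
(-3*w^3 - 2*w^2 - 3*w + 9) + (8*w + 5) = -3*w^3 - 2*w^2 + 5*w + 14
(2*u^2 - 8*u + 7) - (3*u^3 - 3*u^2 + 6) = -3*u^3 + 5*u^2 - 8*u + 1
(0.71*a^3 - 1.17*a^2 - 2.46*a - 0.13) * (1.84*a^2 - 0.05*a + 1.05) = 1.3064*a^5 - 2.1883*a^4 - 3.7224*a^3 - 1.3447*a^2 - 2.5765*a - 0.1365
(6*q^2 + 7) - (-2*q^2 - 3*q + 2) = 8*q^2 + 3*q + 5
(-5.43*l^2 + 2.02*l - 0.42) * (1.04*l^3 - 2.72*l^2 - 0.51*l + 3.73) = -5.6472*l^5 + 16.8704*l^4 - 3.1619*l^3 - 20.1417*l^2 + 7.7488*l - 1.5666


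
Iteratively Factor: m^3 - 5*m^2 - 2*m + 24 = (m - 3)*(m^2 - 2*m - 8) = (m - 4)*(m - 3)*(m + 2)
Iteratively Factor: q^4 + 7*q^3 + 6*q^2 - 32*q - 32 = (q + 4)*(q^3 + 3*q^2 - 6*q - 8) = (q - 2)*(q + 4)*(q^2 + 5*q + 4) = (q - 2)*(q + 1)*(q + 4)*(q + 4)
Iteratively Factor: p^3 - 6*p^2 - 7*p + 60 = (p - 5)*(p^2 - p - 12) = (p - 5)*(p - 4)*(p + 3)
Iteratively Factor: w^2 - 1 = (w - 1)*(w + 1)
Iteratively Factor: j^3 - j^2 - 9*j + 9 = (j - 1)*(j^2 - 9) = (j - 1)*(j + 3)*(j - 3)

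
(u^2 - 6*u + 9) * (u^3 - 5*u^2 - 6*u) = u^5 - 11*u^4 + 33*u^3 - 9*u^2 - 54*u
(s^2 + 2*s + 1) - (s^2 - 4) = 2*s + 5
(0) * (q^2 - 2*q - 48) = 0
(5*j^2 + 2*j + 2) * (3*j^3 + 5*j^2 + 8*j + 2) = 15*j^5 + 31*j^4 + 56*j^3 + 36*j^2 + 20*j + 4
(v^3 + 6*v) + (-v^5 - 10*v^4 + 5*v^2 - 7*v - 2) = -v^5 - 10*v^4 + v^3 + 5*v^2 - v - 2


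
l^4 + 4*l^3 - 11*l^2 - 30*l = l*(l - 3)*(l + 2)*(l + 5)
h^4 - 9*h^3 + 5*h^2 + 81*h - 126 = (h - 7)*(h - 3)*(h - 2)*(h + 3)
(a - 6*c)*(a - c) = a^2 - 7*a*c + 6*c^2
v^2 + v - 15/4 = (v - 3/2)*(v + 5/2)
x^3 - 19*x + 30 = (x - 3)*(x - 2)*(x + 5)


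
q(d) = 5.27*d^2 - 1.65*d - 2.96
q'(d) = 10.54*d - 1.65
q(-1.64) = 13.92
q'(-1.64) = -18.94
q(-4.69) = 120.70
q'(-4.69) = -51.08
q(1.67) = 8.98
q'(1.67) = 15.95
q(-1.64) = 13.92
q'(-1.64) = -18.94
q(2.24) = 19.79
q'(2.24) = 21.96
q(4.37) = 90.47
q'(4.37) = 44.41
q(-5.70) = 177.67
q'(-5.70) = -61.73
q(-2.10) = 23.75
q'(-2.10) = -23.78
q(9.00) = 409.06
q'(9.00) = 93.21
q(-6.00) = 196.66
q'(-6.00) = -64.89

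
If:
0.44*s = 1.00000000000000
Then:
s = 2.27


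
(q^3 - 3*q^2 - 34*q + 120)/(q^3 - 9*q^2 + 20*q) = (q + 6)/q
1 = 1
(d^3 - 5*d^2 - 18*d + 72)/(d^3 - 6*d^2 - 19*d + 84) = (d - 6)/(d - 7)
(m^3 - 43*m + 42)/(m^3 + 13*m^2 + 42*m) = (m^2 - 7*m + 6)/(m*(m + 6))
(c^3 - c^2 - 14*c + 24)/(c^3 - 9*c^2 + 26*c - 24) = (c + 4)/(c - 4)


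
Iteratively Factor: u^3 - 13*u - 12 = (u + 1)*(u^2 - u - 12) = (u - 4)*(u + 1)*(u + 3)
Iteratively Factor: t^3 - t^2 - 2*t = (t - 2)*(t^2 + t) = (t - 2)*(t + 1)*(t)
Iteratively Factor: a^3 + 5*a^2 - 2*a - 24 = (a + 4)*(a^2 + a - 6) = (a - 2)*(a + 4)*(a + 3)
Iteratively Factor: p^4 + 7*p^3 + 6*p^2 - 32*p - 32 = (p - 2)*(p^3 + 9*p^2 + 24*p + 16) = (p - 2)*(p + 1)*(p^2 + 8*p + 16) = (p - 2)*(p + 1)*(p + 4)*(p + 4)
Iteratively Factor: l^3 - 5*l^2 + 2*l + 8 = (l - 2)*(l^2 - 3*l - 4) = (l - 4)*(l - 2)*(l + 1)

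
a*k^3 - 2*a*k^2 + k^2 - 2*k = k*(k - 2)*(a*k + 1)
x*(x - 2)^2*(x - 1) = x^4 - 5*x^3 + 8*x^2 - 4*x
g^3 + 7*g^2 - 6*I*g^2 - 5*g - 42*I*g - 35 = (g + 7)*(g - 5*I)*(g - I)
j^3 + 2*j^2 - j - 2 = (j - 1)*(j + 1)*(j + 2)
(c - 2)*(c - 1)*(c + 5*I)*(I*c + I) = I*c^4 - 5*c^3 - 2*I*c^3 + 10*c^2 - I*c^2 + 5*c + 2*I*c - 10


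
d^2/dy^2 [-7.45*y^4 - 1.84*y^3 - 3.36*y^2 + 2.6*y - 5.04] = -89.4*y^2 - 11.04*y - 6.72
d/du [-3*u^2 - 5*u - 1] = -6*u - 5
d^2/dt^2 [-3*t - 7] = 0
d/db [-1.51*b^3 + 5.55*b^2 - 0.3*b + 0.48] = -4.53*b^2 + 11.1*b - 0.3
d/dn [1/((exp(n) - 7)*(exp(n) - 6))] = (13 - 2*exp(n))*exp(n)/(exp(4*n) - 26*exp(3*n) + 253*exp(2*n) - 1092*exp(n) + 1764)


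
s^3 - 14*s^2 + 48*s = s*(s - 8)*(s - 6)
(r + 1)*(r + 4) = r^2 + 5*r + 4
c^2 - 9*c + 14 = (c - 7)*(c - 2)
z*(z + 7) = z^2 + 7*z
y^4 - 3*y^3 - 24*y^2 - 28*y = y*(y - 7)*(y + 2)^2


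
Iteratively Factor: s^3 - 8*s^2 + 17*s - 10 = (s - 5)*(s^2 - 3*s + 2) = (s - 5)*(s - 2)*(s - 1)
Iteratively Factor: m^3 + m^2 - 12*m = (m)*(m^2 + m - 12) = m*(m + 4)*(m - 3)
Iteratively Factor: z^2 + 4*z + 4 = (z + 2)*(z + 2)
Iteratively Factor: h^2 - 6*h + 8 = (h - 4)*(h - 2)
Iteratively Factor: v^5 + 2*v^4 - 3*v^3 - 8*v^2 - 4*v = (v + 1)*(v^4 + v^3 - 4*v^2 - 4*v) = (v - 2)*(v + 1)*(v^3 + 3*v^2 + 2*v) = (v - 2)*(v + 1)^2*(v^2 + 2*v) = v*(v - 2)*(v + 1)^2*(v + 2)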